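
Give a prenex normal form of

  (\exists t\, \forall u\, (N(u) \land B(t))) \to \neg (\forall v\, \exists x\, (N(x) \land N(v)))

\forall t\, \exists u\, \exists v\, \forall x\, (\neg N(u) \lor \neg B(t) \lor \neg N(x) \lor \neg N(v))

First replace A → B with ¬A ∨ B.
  \neg (\exists t\, \forall u\, (N(u) \land B(t))) \lor \neg (\forall v\, \exists x\, (N(x) \land N(v)))
Push ¬ through the quantifiers and connectives to reach negation normal form:
  (\forall t\, \exists u\, (\neg N(u) \lor \neg B(t))) \lor (\exists v\, \forall x\, (\neg N(x) \lor \neg N(v)))
Extract every quantifier outward, since the variables are now distinct and don't occur free across branches:
  \forall t\, \exists u\, \exists v\, \forall x\, (\neg N(u) \lor \neg B(t) \lor \neg N(x) \lor \neg N(v))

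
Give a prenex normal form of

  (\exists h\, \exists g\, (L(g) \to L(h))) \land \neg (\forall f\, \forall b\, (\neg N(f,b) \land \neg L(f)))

\exists h\, \exists g\, \exists f\, \exists b\, ((\neg L(g) \lor L(h)) \land (N(f,b) \lor L(f)))

Eliminate → and ↔ using ¬ and ∨.
  (\exists h\, \exists g\, (\neg L(g) \lor L(h))) \land \neg (\forall f\, \forall b\, (\neg N(f,b) \land \neg L(f)))
Drive negations inward (¬∀x A ≡ ∃x ¬A, ¬∃x A ≡ ∀x ¬A, De Morgan for ∧/∨):
  (\exists h\, \exists g\, (\neg L(g) \lor L(h))) \land (\exists f\, \exists b\, (N(f,b) \lor L(f)))
All bound variables are already distinct, so no renaming is needed.
Finally move all quantifiers to the prefix:
  \exists h\, \exists g\, \exists f\, \exists b\, ((\neg L(g) \lor L(h)) \land (N(f,b) \lor L(f)))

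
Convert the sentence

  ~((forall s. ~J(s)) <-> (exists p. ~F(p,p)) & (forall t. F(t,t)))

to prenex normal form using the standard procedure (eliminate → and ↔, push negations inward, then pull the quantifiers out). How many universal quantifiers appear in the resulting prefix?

Rewrite implications/biconditionals: A → B as ¬A ∨ B; A ↔ B as (¬A ∨ B) ∧ (¬B ∨ A).
  ~((~(forall s. ~J(s)) | (exists p. ~F(p,p)) & (forall t. F(t,t))) & (~((exists p. ~F(p,p)) & (forall t. F(t,t))) | (forall s. ~J(s))))
Drive negations inward (¬∀x A ≡ ∃x ¬A, ¬∃x A ≡ ∀x ¬A, De Morgan for ∧/∨):
  (forall s. ~J(s)) & ((forall p. F(p,p)) | (exists t. ~F(t,t))) | (exists p. ~F(p,p)) & (forall t. F(t,t)) & (exists s. J(s))
Standardize variables apart so no two quantifiers bind the same name: p↦z, t↦v1, s↦q.
  (forall s. ~J(s)) & ((forall p. F(p,p)) | (exists t. ~F(t,t))) | (exists z. ~F(z,z)) & (forall v1. F(v1,v1)) & (exists q. J(q))
Finally move all quantifiers to the prefix:
  forall s. forall p. exists t. exists z. forall v1. exists q. (~J(s) & (F(p,p) | ~F(t,t)) | ~F(z,z) & F(v1,v1) & J(q))
The prefix is forall s forall p exists t exists z forall v1 exists q: 3 universal, 3 existential.

3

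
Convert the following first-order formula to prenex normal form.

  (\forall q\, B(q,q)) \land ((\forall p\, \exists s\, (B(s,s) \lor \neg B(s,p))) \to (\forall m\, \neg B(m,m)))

Eliminate → and ↔ using ¬ and ∨.
  (\forall q\, B(q,q)) \land (\neg (\forall p\, \exists s\, (B(s,s) \lor \neg B(s,p))) \lor (\forall m\, \neg B(m,m)))
Drive negations inward (¬∀x A ≡ ∃x ¬A, ¬∃x A ≡ ∀x ¬A, De Morgan for ∧/∨):
  (\forall q\, B(q,q)) \land ((\exists p\, \forall s\, (\neg B(s,s) \land B(s,p))) \lor (\forall m\, \neg B(m,m)))
Pull the quantifiers to the front (each side's bound variable is not free in the other side):
  \forall q\, \exists p\, \forall s\, \forall m\, (B(q,q) \land (\neg B(s,s) \land B(s,p) \lor \neg B(m,m)))

\forall q\, \exists p\, \forall s\, \forall m\, (B(q,q) \land (\neg B(s,s) \land B(s,p) \lor \neg B(m,m)))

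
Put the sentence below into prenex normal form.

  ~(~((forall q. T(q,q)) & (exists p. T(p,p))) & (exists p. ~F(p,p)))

Push ¬ through the quantifiers and connectives to reach negation normal form:
  (forall q. T(q,q)) & (exists p. T(p,p)) | (forall p. F(p,p))
Rename bound variables to avoid capture: p↦w.
  (forall q. T(q,q)) & (exists p. T(p,p)) | (forall w. F(w,w))
Pull the quantifiers to the front (each side's bound variable is not free in the other side):
  forall q. exists p. forall w. (T(q,q) & T(p,p) | F(w,w))

forall q. exists p. forall w. (T(q,q) & T(p,p) | F(w,w))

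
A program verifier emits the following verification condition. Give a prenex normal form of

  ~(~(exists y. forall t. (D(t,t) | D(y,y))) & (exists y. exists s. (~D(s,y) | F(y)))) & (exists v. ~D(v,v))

Move each ¬ inward, flipping quantifiers it crosses:
  ((exists y. forall t. (D(t,t) | D(y,y))) | (forall y. forall s. (D(s,y) & ~F(y)))) & (exists v. ~D(v,v))
Standardize variables apart so no two quantifiers bind the same name: y↦u1.
  ((exists y. forall t. (D(t,t) | D(y,y))) | (forall u1. forall s. (D(s,u1) & ~F(u1)))) & (exists v. ~D(v,v))
Pull the quantifiers to the front (each side's bound variable is not free in the other side):
  exists y. forall t. forall u1. forall s. exists v. ((D(t,t) | D(y,y) | D(s,u1) & ~F(u1)) & ~D(v,v))

exists y. forall t. forall u1. forall s. exists v. ((D(t,t) | D(y,y) | D(s,u1) & ~F(u1)) & ~D(v,v))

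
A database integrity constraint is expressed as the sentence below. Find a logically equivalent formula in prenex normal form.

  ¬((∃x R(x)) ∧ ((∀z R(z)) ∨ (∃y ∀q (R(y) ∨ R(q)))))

∀x ∃z ∀y ∃q (¬R(x) ∨ ¬R(z) ∧ ¬R(y) ∧ ¬R(q))

Push ¬ through the quantifiers and connectives to reach negation normal form:
  (∀x ¬R(x)) ∨ (∃z ¬R(z)) ∧ (∀y ∃q (¬R(y) ∧ ¬R(q)))
Extract every quantifier outward, since the variables are now distinct and don't occur free across branches:
  ∀x ∃z ∀y ∃q (¬R(x) ∨ ¬R(z) ∧ ¬R(y) ∧ ¬R(q))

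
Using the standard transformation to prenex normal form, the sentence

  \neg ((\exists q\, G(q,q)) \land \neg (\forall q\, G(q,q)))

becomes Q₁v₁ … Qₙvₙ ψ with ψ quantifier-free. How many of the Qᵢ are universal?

Move each ¬ inward, flipping quantifiers it crosses:
  (\forall q\, \neg G(q,q)) \lor (\forall q\, G(q,q))
Rename bound variables to avoid capture: q↦v.
  (\forall q\, \neg G(q,q)) \lor (\forall v\, G(v,v))
Finally move all quantifiers to the prefix:
  \forall q\, \forall v\, (\neg G(q,q) \lor G(v,v))
The prefix is \forall q \forall v: 2 universal, 0 existential.

2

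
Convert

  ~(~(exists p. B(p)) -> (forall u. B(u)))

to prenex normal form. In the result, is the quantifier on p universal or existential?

First replace A → B with ¬A ∨ B.
  ~(~~(exists p. B(p)) | (forall u. B(u)))
Move each ¬ inward, flipping quantifiers it crosses:
  (forall p. ~B(p)) & (exists u. ~B(u))
Pull the quantifiers to the front (each side's bound variable is not free in the other side):
  forall p. exists u. (~B(p) & ~B(u))
The quantifier exists p sits under an odd number of negations (counting the antecedent side of each →), so it flips to forall p.

universal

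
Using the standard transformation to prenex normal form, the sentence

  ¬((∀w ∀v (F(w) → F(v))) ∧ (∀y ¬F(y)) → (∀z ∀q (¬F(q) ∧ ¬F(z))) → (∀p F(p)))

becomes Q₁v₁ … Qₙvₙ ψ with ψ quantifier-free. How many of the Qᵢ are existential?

1

Rewrite implications/biconditionals: A → B as ¬A ∨ B.
  ¬(¬((∀w ∀v (¬F(w) ∨ F(v))) ∧ (∀y ¬F(y))) ∨ ¬(∀z ∀q (¬F(q) ∧ ¬F(z))) ∨ (∀p F(p)))
Drive negations inward (¬∀x A ≡ ∃x ¬A, ¬∃x A ≡ ∀x ¬A, De Morgan for ∧/∨):
  (∀w ∀v (¬F(w) ∨ F(v))) ∧ (∀y ¬F(y)) ∧ (∀z ∀q (¬F(q) ∧ ¬F(z))) ∧ (∃p ¬F(p))
Finally move all quantifiers to the prefix:
  ∀w ∀v ∀y ∀z ∀q ∃p ((¬F(w) ∨ F(v)) ∧ ¬F(y) ∧ ¬F(q) ∧ ¬F(z) ∧ ¬F(p))
The prefix is ∀w ∀v ∀y ∀z ∀q ∃p: 5 universal, 1 existential.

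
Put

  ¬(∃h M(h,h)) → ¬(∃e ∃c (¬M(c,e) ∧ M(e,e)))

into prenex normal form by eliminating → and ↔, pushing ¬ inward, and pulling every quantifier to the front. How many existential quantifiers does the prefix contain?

Rewrite implications/biconditionals: A → B as ¬A ∨ B.
  ¬¬(∃h M(h,h)) ∨ ¬(∃e ∃c (¬M(c,e) ∧ M(e,e)))
Move each ¬ inward, flipping quantifiers it crosses:
  (∃h M(h,h)) ∨ (∀e ∀c (M(c,e) ∨ ¬M(e,e)))
Extract every quantifier outward, since the variables are now distinct and don't occur free across branches:
  ∃h ∀e ∀c (M(h,h) ∨ M(c,e) ∨ ¬M(e,e))
The prefix is ∃h ∀e ∀c: 2 universal, 1 existential.

1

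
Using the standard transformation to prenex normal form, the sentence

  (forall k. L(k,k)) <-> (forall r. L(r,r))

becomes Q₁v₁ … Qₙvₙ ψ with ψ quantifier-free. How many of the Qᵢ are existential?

Eliminate → and ↔ using ¬ and ∨; A ↔ B as (¬A ∨ B) ∧ (¬B ∨ A).
  (~(forall k. L(k,k)) | (forall r. L(r,r))) & (~(forall r. L(r,r)) | (forall k. L(k,k)))
Move each ¬ inward, flipping quantifiers it crosses:
  ((exists k. ~L(k,k)) | (forall r. L(r,r))) & ((exists r. ~L(r,r)) | (forall k. L(k,k)))
Give each quantifier a distinct variable: r↦y1, k↦t.
  ((exists k. ~L(k,k)) | (forall r. L(r,r))) & ((exists y1. ~L(y1,y1)) | (forall t. L(t,t)))
Extract every quantifier outward, since the variables are now distinct and don't occur free across branches:
  exists k. forall r. exists y1. forall t. ((~L(k,k) | L(r,r)) & (~L(y1,y1) | L(t,t)))
The prefix is exists k forall r exists y1 forall t: 2 universal, 2 existential.

2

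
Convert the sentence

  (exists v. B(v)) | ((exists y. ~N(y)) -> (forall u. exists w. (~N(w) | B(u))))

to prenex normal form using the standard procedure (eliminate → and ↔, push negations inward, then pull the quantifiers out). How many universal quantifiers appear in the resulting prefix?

2

Rewrite implications/biconditionals: A → B as ¬A ∨ B.
  (exists v. B(v)) | ~(exists y. ~N(y)) | (forall u. exists w. (~N(w) | B(u)))
Move each ¬ inward, flipping quantifiers it crosses:
  (exists v. B(v)) | (forall y. N(y)) | (forall u. exists w. (~N(w) | B(u)))
Finally move all quantifiers to the prefix:
  exists v. forall y. forall u. exists w. (B(v) | N(y) | ~N(w) | B(u))
The prefix is exists v forall y forall u exists w: 2 universal, 2 existential.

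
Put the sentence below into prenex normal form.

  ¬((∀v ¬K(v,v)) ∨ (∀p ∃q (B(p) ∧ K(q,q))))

Move each ¬ inward, flipping quantifiers it crosses:
  (∃v K(v,v)) ∧ (∃p ∀q (¬B(p) ∨ ¬K(q,q)))
All bound variables are already distinct, so no renaming is needed.
Extract every quantifier outward, since the variables are now distinct and don't occur free across branches:
  ∃v ∃p ∀q (K(v,v) ∧ (¬B(p) ∨ ¬K(q,q)))

∃v ∃p ∀q (K(v,v) ∧ (¬B(p) ∨ ¬K(q,q)))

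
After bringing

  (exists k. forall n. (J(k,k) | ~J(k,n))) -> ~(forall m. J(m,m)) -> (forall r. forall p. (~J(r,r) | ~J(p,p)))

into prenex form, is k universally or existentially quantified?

universal

Rewrite implications/biconditionals: A → B as ¬A ∨ B.
  ~(exists k. forall n. (J(k,k) | ~J(k,n))) | ~~(forall m. J(m,m)) | (forall r. forall p. (~J(r,r) | ~J(p,p)))
Push ¬ through the quantifiers and connectives to reach negation normal form:
  (forall k. exists n. (~J(k,k) & J(k,n))) | (forall m. J(m,m)) | (forall r. forall p. (~J(r,r) | ~J(p,p)))
All bound variables are already distinct, so no renaming is needed.
Finally move all quantifiers to the prefix:
  forall k. exists n. forall m. forall r. forall p. (~J(k,k) & J(k,n) | J(m,m) | ~J(r,r) | ~J(p,p))
The quantifier exists k sits under an odd number of negations (counting the antecedent side of each →), so it flips to forall k.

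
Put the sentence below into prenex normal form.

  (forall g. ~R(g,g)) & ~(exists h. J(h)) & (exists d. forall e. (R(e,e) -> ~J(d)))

forall g. forall h. exists d. forall e. (~R(g,g) & ~J(h) & (~R(e,e) | ~J(d)))

Eliminate → and ↔ using ¬ and ∨.
  (forall g. ~R(g,g)) & ~(exists h. J(h)) & (exists d. forall e. (~R(e,e) | ~J(d)))
Push ¬ through the quantifiers and connectives to reach negation normal form:
  (forall g. ~R(g,g)) & (forall h. ~J(h)) & (exists d. forall e. (~R(e,e) | ~J(d)))
Extract every quantifier outward, since the variables are now distinct and don't occur free across branches:
  forall g. forall h. exists d. forall e. (~R(g,g) & ~J(h) & (~R(e,e) | ~J(d)))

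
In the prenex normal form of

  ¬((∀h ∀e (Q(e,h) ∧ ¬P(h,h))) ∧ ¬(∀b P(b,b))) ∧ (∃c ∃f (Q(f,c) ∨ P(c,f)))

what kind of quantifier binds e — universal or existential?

existential

Move each ¬ inward, flipping quantifiers it crosses:
  ((∃h ∃e (¬Q(e,h) ∨ P(h,h))) ∨ (∀b P(b,b))) ∧ (∃c ∃f (Q(f,c) ∨ P(c,f)))
All bound variables are already distinct, so no renaming is needed.
Finally move all quantifiers to the prefix:
  ∃h ∃e ∀b ∃c ∃f ((¬Q(e,h) ∨ P(h,h) ∨ P(b,b)) ∧ (Q(f,c) ∨ P(c,f)))
The quantifier ∀e sits under an odd number of negations, so it flips to ∃e.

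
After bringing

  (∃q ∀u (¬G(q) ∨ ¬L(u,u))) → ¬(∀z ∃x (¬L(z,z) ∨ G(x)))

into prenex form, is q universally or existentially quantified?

universal

First replace A → B with ¬A ∨ B.
  ¬(∃q ∀u (¬G(q) ∨ ¬L(u,u))) ∨ ¬(∀z ∃x (¬L(z,z) ∨ G(x)))
Move each ¬ inward, flipping quantifiers it crosses:
  (∀q ∃u (G(q) ∧ L(u,u))) ∨ (∃z ∀x (L(z,z) ∧ ¬G(x)))
Finally move all quantifiers to the prefix:
  ∀q ∃u ∃z ∀x (G(q) ∧ L(u,u) ∨ L(z,z) ∧ ¬G(x))
The quantifier ∃q sits under an odd number of negations (counting the antecedent side of each →), so it flips to ∀q.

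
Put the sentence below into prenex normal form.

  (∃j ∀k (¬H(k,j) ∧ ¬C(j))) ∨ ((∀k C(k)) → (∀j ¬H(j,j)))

Rewrite implications/biconditionals: A → B as ¬A ∨ B.
  (∃j ∀k (¬H(k,j) ∧ ¬C(j))) ∨ ¬(∀k C(k)) ∨ (∀j ¬H(j,j))
Move each ¬ inward, flipping quantifiers it crosses:
  (∃j ∀k (¬H(k,j) ∧ ¬C(j))) ∨ (∃k ¬C(k)) ∨ (∀j ¬H(j,j))
Rename bound variables to avoid capture: k↦v1, j↦u.
  (∃j ∀k (¬H(k,j) ∧ ¬C(j))) ∨ (∃v1 ¬C(v1)) ∨ (∀u ¬H(u,u))
Finally move all quantifiers to the prefix:
  ∃j ∀k ∃v1 ∀u (¬H(k,j) ∧ ¬C(j) ∨ ¬C(v1) ∨ ¬H(u,u))

∃j ∀k ∃v1 ∀u (¬H(k,j) ∧ ¬C(j) ∨ ¬C(v1) ∨ ¬H(u,u))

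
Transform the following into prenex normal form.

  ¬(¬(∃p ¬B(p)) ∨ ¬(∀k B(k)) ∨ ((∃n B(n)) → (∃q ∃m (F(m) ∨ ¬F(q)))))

∃p ∀k ∃n ∀q ∀m (¬B(p) ∧ B(k) ∧ B(n) ∧ ¬F(m) ∧ F(q))

Eliminate → and ↔ using ¬ and ∨.
  ¬(¬(∃p ¬B(p)) ∨ ¬(∀k B(k)) ∨ ¬(∃n B(n)) ∨ (∃q ∃m (F(m) ∨ ¬F(q))))
Drive negations inward (¬∀x A ≡ ∃x ¬A, ¬∃x A ≡ ∀x ¬A, De Morgan for ∧/∨):
  (∃p ¬B(p)) ∧ (∀k B(k)) ∧ (∃n B(n)) ∧ (∀q ∀m (¬F(m) ∧ F(q)))
All bound variables are already distinct, so no renaming is needed.
Extract every quantifier outward, since the variables are now distinct and don't occur free across branches:
  ∃p ∀k ∃n ∀q ∀m (¬B(p) ∧ B(k) ∧ B(n) ∧ ¬F(m) ∧ F(q))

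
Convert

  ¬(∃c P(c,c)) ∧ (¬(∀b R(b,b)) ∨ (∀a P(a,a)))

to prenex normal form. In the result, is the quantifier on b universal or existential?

Push ¬ through the quantifiers and connectives to reach negation normal form:
  (∀c ¬P(c,c)) ∧ ((∃b ¬R(b,b)) ∨ (∀a P(a,a)))
All bound variables are already distinct, so no renaming is needed.
Pull the quantifiers to the front (each side's bound variable is not free in the other side):
  ∀c ∃b ∀a (¬P(c,c) ∧ (¬R(b,b) ∨ P(a,a)))
The quantifier ∀b sits under an odd number of negations, so it flips to ∃b.

existential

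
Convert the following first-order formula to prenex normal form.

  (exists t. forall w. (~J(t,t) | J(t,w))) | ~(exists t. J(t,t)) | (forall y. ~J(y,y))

Drive negations inward (¬∀x A ≡ ∃x ¬A, ¬∃x A ≡ ∀x ¬A, De Morgan for ∧/∨):
  (exists t. forall w. (~J(t,t) | J(t,w))) | (forall t. ~J(t,t)) | (forall y. ~J(y,y))
Give each quantifier a distinct variable: t↦s.
  (exists t. forall w. (~J(t,t) | J(t,w))) | (forall s. ~J(s,s)) | (forall y. ~J(y,y))
Pull the quantifiers to the front (each side's bound variable is not free in the other side):
  exists t. forall w. forall s. forall y. (~J(t,t) | J(t,w) | ~J(s,s) | ~J(y,y))

exists t. forall w. forall s. forall y. (~J(t,t) | J(t,w) | ~J(s,s) | ~J(y,y))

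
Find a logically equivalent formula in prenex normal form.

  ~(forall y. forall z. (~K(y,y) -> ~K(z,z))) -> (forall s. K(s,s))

First replace A → B with ¬A ∨ B.
  ~~(forall y. forall z. (~~K(y,y) | ~K(z,z))) | (forall s. K(s,s))
Move each ¬ inward, flipping quantifiers it crosses:
  (forall y. forall z. (K(y,y) | ~K(z,z))) | (forall s. K(s,s))
All bound variables are already distinct, so no renaming is needed.
Pull the quantifiers to the front (each side's bound variable is not free in the other side):
  forall y. forall z. forall s. (K(y,y) | ~K(z,z) | K(s,s))

forall y. forall z. forall s. (K(y,y) | ~K(z,z) | K(s,s))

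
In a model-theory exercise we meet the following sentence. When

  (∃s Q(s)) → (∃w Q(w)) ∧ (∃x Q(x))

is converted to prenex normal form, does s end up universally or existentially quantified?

universal

First replace A → B with ¬A ∨ B.
  ¬(∃s Q(s)) ∨ (∃w Q(w)) ∧ (∃x Q(x))
Push ¬ through the quantifiers and connectives to reach negation normal form:
  (∀s ¬Q(s)) ∨ (∃w Q(w)) ∧ (∃x Q(x))
Pull the quantifiers to the front (each side's bound variable is not free in the other side):
  ∀s ∃w ∃x (¬Q(s) ∨ Q(w) ∧ Q(x))
The quantifier ∃s sits under an odd number of negations (counting the antecedent side of each →), so it flips to ∀s.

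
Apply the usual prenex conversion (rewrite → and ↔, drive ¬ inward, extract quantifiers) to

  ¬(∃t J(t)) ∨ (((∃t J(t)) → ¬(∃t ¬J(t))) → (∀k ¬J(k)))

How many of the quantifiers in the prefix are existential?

Eliminate → and ↔ using ¬ and ∨.
  ¬(∃t J(t)) ∨ ¬(¬(∃t J(t)) ∨ ¬(∃t ¬J(t))) ∨ (∀k ¬J(k))
Drive negations inward (¬∀x A ≡ ∃x ¬A, ¬∃x A ≡ ∀x ¬A, De Morgan for ∧/∨):
  (∀t ¬J(t)) ∨ (∃t J(t)) ∧ (∃t ¬J(t)) ∨ (∀k ¬J(k))
Standardize variables apart so no two quantifiers bind the same name: t↦y, t↦x.
  (∀t ¬J(t)) ∨ (∃y J(y)) ∧ (∃x ¬J(x)) ∨ (∀k ¬J(k))
Finally move all quantifiers to the prefix:
  ∀t ∃y ∃x ∀k (¬J(t) ∨ J(y) ∧ ¬J(x) ∨ ¬J(k))
The prefix is ∀t ∃y ∃x ∀k: 2 universal, 2 existential.

2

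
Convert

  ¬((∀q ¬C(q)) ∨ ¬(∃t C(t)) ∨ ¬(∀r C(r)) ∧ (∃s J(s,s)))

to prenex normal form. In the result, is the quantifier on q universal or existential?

Drive negations inward (¬∀x A ≡ ∃x ¬A, ¬∃x A ≡ ∀x ¬A, De Morgan for ∧/∨):
  (∃q C(q)) ∧ (∃t C(t)) ∧ ((∀r C(r)) ∨ (∀s ¬J(s,s)))
All bound variables are already distinct, so no renaming is needed.
Extract every quantifier outward, since the variables are now distinct and don't occur free across branches:
  ∃q ∃t ∀r ∀s (C(q) ∧ C(t) ∧ (C(r) ∨ ¬J(s,s)))
The quantifier ∀q sits under an odd number of negations, so it flips to ∃q.

existential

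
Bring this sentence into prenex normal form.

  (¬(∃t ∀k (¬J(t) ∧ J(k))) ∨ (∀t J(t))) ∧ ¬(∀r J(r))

Push ¬ through the quantifiers and connectives to reach negation normal form:
  ((∀t ∃k (J(t) ∨ ¬J(k))) ∨ (∀t J(t))) ∧ (∃r ¬J(r))
Give each quantifier a distinct variable: t↦w1.
  ((∀t ∃k (J(t) ∨ ¬J(k))) ∨ (∀w1 J(w1))) ∧ (∃r ¬J(r))
Extract every quantifier outward, since the variables are now distinct and don't occur free across branches:
  ∀t ∃k ∀w1 ∃r ((J(t) ∨ ¬J(k) ∨ J(w1)) ∧ ¬J(r))

∀t ∃k ∀w1 ∃r ((J(t) ∨ ¬J(k) ∨ J(w1)) ∧ ¬J(r))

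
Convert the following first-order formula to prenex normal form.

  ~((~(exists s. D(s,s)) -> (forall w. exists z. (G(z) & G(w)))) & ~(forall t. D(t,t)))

forall s. exists w. forall z. forall t. (~D(s,s) & (~G(z) | ~G(w)) | D(t,t))

Rewrite implications/biconditionals: A → B as ¬A ∨ B.
  ~((~~(exists s. D(s,s)) | (forall w. exists z. (G(z) & G(w)))) & ~(forall t. D(t,t)))
Drive negations inward (¬∀x A ≡ ∃x ¬A, ¬∃x A ≡ ∀x ¬A, De Morgan for ∧/∨):
  (forall s. ~D(s,s)) & (exists w. forall z. (~G(z) | ~G(w))) | (forall t. D(t,t))
All bound variables are already distinct, so no renaming is needed.
Pull the quantifiers to the front (each side's bound variable is not free in the other side):
  forall s. exists w. forall z. forall t. (~D(s,s) & (~G(z) | ~G(w)) | D(t,t))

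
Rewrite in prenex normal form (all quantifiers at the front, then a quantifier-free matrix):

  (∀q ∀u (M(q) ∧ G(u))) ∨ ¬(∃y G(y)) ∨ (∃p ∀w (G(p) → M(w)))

First replace A → B with ¬A ∨ B.
  (∀q ∀u (M(q) ∧ G(u))) ∨ ¬(∃y G(y)) ∨ (∃p ∀w (¬G(p) ∨ M(w)))
Drive negations inward (¬∀x A ≡ ∃x ¬A, ¬∃x A ≡ ∀x ¬A, De Morgan for ∧/∨):
  (∀q ∀u (M(q) ∧ G(u))) ∨ (∀y ¬G(y)) ∨ (∃p ∀w (¬G(p) ∨ M(w)))
Finally move all quantifiers to the prefix:
  ∀q ∀u ∀y ∃p ∀w (M(q) ∧ G(u) ∨ ¬G(y) ∨ ¬G(p) ∨ M(w))

∀q ∀u ∀y ∃p ∀w (M(q) ∧ G(u) ∨ ¬G(y) ∨ ¬G(p) ∨ M(w))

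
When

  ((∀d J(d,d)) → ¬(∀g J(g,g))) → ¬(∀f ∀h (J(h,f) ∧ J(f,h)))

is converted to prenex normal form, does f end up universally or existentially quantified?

First replace A → B with ¬A ∨ B.
  ¬(¬(∀d J(d,d)) ∨ ¬(∀g J(g,g))) ∨ ¬(∀f ∀h (J(h,f) ∧ J(f,h)))
Push ¬ through the quantifiers and connectives to reach negation normal form:
  (∀d J(d,d)) ∧ (∀g J(g,g)) ∨ (∃f ∃h (¬J(h,f) ∨ ¬J(f,h)))
All bound variables are already distinct, so no renaming is needed.
Finally move all quantifiers to the prefix:
  ∀d ∀g ∃f ∃h (J(d,d) ∧ J(g,g) ∨ ¬J(h,f) ∨ ¬J(f,h))
The quantifier ∀f sits under an odd number of negations (counting the antecedent side of each →), so it flips to ∃f.

existential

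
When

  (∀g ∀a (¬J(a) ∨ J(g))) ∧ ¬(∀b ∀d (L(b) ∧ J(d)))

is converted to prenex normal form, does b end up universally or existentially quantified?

Push ¬ through the quantifiers and connectives to reach negation normal form:
  (∀g ∀a (¬J(a) ∨ J(g))) ∧ (∃b ∃d (¬L(b) ∨ ¬J(d)))
All bound variables are already distinct, so no renaming is needed.
Extract every quantifier outward, since the variables are now distinct and don't occur free across branches:
  ∀g ∀a ∃b ∃d ((¬J(a) ∨ J(g)) ∧ (¬L(b) ∨ ¬J(d)))
The quantifier ∀b sits under an odd number of negations, so it flips to ∃b.

existential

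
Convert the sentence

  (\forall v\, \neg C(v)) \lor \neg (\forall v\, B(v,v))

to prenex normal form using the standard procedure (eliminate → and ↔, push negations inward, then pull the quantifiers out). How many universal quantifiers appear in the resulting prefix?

Push ¬ through the quantifiers and connectives to reach negation normal form:
  (\forall v\, \neg C(v)) \lor (\exists v\, \neg B(v,v))
Give each quantifier a distinct variable: v↦p.
  (\forall v\, \neg C(v)) \lor (\exists p\, \neg B(p,p))
Extract every quantifier outward, since the variables are now distinct and don't occur free across branches:
  \forall v\, \exists p\, (\neg C(v) \lor \neg B(p,p))
The prefix is \forall v \exists p: 1 universal, 1 existential.

1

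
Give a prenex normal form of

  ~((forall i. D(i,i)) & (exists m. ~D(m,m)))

Drive negations inward (¬∀x A ≡ ∃x ¬A, ¬∃x A ≡ ∀x ¬A, De Morgan for ∧/∨):
  (exists i. ~D(i,i)) | (forall m. D(m,m))
All bound variables are already distinct, so no renaming is needed.
Extract every quantifier outward, since the variables are now distinct and don't occur free across branches:
  exists i. forall m. (~D(i,i) | D(m,m))

exists i. forall m. (~D(i,i) | D(m,m))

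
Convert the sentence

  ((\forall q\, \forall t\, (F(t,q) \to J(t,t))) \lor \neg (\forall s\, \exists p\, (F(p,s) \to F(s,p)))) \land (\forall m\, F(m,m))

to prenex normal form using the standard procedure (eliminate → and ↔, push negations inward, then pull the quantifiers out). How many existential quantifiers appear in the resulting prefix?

Eliminate → and ↔ using ¬ and ∨.
  ((\forall q\, \forall t\, (\neg F(t,q) \lor J(t,t))) \lor \neg (\forall s\, \exists p\, (\neg F(p,s) \lor F(s,p)))) \land (\forall m\, F(m,m))
Push ¬ through the quantifiers and connectives to reach negation normal form:
  ((\forall q\, \forall t\, (\neg F(t,q) \lor J(t,t))) \lor (\exists s\, \forall p\, (F(p,s) \land \neg F(s,p)))) \land (\forall m\, F(m,m))
All bound variables are already distinct, so no renaming is needed.
Pull the quantifiers to the front (each side's bound variable is not free in the other side):
  \forall q\, \forall t\, \exists s\, \forall p\, \forall m\, ((\neg F(t,q) \lor J(t,t) \lor F(p,s) \land \neg F(s,p)) \land F(m,m))
The prefix is \forall q \forall t \exists s \forall p \forall m: 4 universal, 1 existential.

1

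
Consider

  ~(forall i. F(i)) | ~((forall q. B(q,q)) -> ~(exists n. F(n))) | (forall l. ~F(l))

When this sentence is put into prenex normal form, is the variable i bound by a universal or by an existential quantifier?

Eliminate → and ↔ using ¬ and ∨.
  ~(forall i. F(i)) | ~(~(forall q. B(q,q)) | ~(exists n. F(n))) | (forall l. ~F(l))
Move each ¬ inward, flipping quantifiers it crosses:
  (exists i. ~F(i)) | (forall q. B(q,q)) & (exists n. F(n)) | (forall l. ~F(l))
Finally move all quantifiers to the prefix:
  exists i. forall q. exists n. forall l. (~F(i) | B(q,q) & F(n) | ~F(l))
The quantifier forall i sits under an odd number of negations (counting the antecedent side of each →), so it flips to exists i.

existential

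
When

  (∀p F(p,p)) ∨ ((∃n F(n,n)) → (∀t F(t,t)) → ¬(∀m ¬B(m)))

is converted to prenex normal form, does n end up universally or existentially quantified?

Rewrite implications/biconditionals: A → B as ¬A ∨ B.
  (∀p F(p,p)) ∨ ¬(∃n F(n,n)) ∨ ¬(∀t F(t,t)) ∨ ¬(∀m ¬B(m))
Push ¬ through the quantifiers and connectives to reach negation normal form:
  (∀p F(p,p)) ∨ (∀n ¬F(n,n)) ∨ (∃t ¬F(t,t)) ∨ (∃m B(m))
All bound variables are already distinct, so no renaming is needed.
Pull the quantifiers to the front (each side's bound variable is not free in the other side):
  ∀p ∀n ∃t ∃m (F(p,p) ∨ ¬F(n,n) ∨ ¬F(t,t) ∨ B(m))
The quantifier ∃n sits under an odd number of negations (counting the antecedent side of each →), so it flips to ∀n.

universal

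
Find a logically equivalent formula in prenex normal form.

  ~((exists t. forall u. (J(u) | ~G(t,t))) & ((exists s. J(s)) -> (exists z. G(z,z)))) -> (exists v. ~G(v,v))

exists t. forall u. forall s. exists z. exists v. ((J(u) | ~G(t,t)) & (~J(s) | G(z,z)) | ~G(v,v))

Eliminate → and ↔ using ¬ and ∨.
  ~~((exists t. forall u. (J(u) | ~G(t,t))) & (~(exists s. J(s)) | (exists z. G(z,z)))) | (exists v. ~G(v,v))
Drive negations inward (¬∀x A ≡ ∃x ¬A, ¬∃x A ≡ ∀x ¬A, De Morgan for ∧/∨):
  (exists t. forall u. (J(u) | ~G(t,t))) & ((forall s. ~J(s)) | (exists z. G(z,z))) | (exists v. ~G(v,v))
All bound variables are already distinct, so no renaming is needed.
Pull the quantifiers to the front (each side's bound variable is not free in the other side):
  exists t. forall u. forall s. exists z. exists v. ((J(u) | ~G(t,t)) & (~J(s) | G(z,z)) | ~G(v,v))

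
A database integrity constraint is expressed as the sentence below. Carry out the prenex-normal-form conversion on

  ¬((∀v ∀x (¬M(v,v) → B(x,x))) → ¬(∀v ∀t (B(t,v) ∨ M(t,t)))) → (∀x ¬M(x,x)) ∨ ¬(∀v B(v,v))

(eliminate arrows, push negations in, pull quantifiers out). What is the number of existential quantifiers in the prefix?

5

Rewrite implications/biconditionals: A → B as ¬A ∨ B.
  ¬¬(¬(∀v ∀x (¬¬M(v,v) ∨ B(x,x))) ∨ ¬(∀v ∀t (B(t,v) ∨ M(t,t)))) ∨ (∀x ¬M(x,x)) ∨ ¬(∀v B(v,v))
Drive negations inward (¬∀x A ≡ ∃x ¬A, ¬∃x A ≡ ∀x ¬A, De Morgan for ∧/∨):
  (∃v ∃x (¬M(v,v) ∧ ¬B(x,x))) ∨ (∃v ∃t (¬B(t,v) ∧ ¬M(t,t))) ∨ (∀x ¬M(x,x)) ∨ (∃v ¬B(v,v))
Standardize variables apart so no two quantifiers bind the same name: v↦a, x↦u, v↦p.
  (∃v ∃x (¬M(v,v) ∧ ¬B(x,x))) ∨ (∃a ∃t (¬B(t,a) ∧ ¬M(t,t))) ∨ (∀u ¬M(u,u)) ∨ (∃p ¬B(p,p))
Pull the quantifiers to the front (each side's bound variable is not free in the other side):
  ∃v ∃x ∃a ∃t ∀u ∃p (¬M(v,v) ∧ ¬B(x,x) ∨ ¬B(t,a) ∧ ¬M(t,t) ∨ ¬M(u,u) ∨ ¬B(p,p))
The prefix is ∃v ∃x ∃a ∃t ∀u ∃p: 1 universal, 5 existential.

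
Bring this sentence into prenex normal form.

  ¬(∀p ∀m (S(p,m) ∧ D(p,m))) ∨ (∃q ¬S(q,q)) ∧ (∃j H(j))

Move each ¬ inward, flipping quantifiers it crosses:
  (∃p ∃m (¬S(p,m) ∨ ¬D(p,m))) ∨ (∃q ¬S(q,q)) ∧ (∃j H(j))
All bound variables are already distinct, so no renaming is needed.
Finally move all quantifiers to the prefix:
  ∃p ∃m ∃q ∃j (¬S(p,m) ∨ ¬D(p,m) ∨ ¬S(q,q) ∧ H(j))

∃p ∃m ∃q ∃j (¬S(p,m) ∨ ¬D(p,m) ∨ ¬S(q,q) ∧ H(j))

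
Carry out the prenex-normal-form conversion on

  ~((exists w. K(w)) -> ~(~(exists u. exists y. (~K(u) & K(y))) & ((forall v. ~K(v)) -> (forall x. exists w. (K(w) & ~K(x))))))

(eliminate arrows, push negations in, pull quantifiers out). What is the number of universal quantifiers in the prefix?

Rewrite implications/biconditionals: A → B as ¬A ∨ B.
  ~(~(exists w. K(w)) | ~(~(exists u. exists y. (~K(u) & K(y))) & (~(forall v. ~K(v)) | (forall x. exists w. (K(w) & ~K(x))))))
Drive negations inward (¬∀x A ≡ ∃x ¬A, ¬∃x A ≡ ∀x ¬A, De Morgan for ∧/∨):
  (exists w. K(w)) & (forall u. forall y. (K(u) | ~K(y))) & ((exists v. K(v)) | (forall x. exists w. (K(w) & ~K(x))))
Give each quantifier a distinct variable: w↦s.
  (exists w. K(w)) & (forall u. forall y. (K(u) | ~K(y))) & ((exists v. K(v)) | (forall x. exists s. (K(s) & ~K(x))))
Finally move all quantifiers to the prefix:
  exists w. forall u. forall y. exists v. forall x. exists s. (K(w) & (K(u) | ~K(y)) & (K(v) | K(s) & ~K(x)))
The prefix is exists w forall u forall y exists v forall x exists s: 3 universal, 3 existential.

3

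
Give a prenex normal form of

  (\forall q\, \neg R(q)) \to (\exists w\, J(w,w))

Eliminate → and ↔ using ¬ and ∨.
  \neg (\forall q\, \neg R(q)) \lor (\exists w\, J(w,w))
Push ¬ through the quantifiers and connectives to reach negation normal form:
  (\exists q\, R(q)) \lor (\exists w\, J(w,w))
Finally move all quantifiers to the prefix:
  \exists q\, \exists w\, (R(q) \lor J(w,w))

\exists q\, \exists w\, (R(q) \lor J(w,w))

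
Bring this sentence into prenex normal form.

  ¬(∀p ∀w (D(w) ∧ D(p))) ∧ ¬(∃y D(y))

Drive negations inward (¬∀x A ≡ ∃x ¬A, ¬∃x A ≡ ∀x ¬A, De Morgan for ∧/∨):
  (∃p ∃w (¬D(w) ∨ ¬D(p))) ∧ (∀y ¬D(y))
Pull the quantifiers to the front (each side's bound variable is not free in the other side):
  ∃p ∃w ∀y ((¬D(w) ∨ ¬D(p)) ∧ ¬D(y))

∃p ∃w ∀y ((¬D(w) ∨ ¬D(p)) ∧ ¬D(y))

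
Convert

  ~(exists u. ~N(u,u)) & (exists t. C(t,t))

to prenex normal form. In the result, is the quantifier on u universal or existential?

Drive negations inward (¬∀x A ≡ ∃x ¬A, ¬∃x A ≡ ∀x ¬A, De Morgan for ∧/∨):
  (forall u. N(u,u)) & (exists t. C(t,t))
Extract every quantifier outward, since the variables are now distinct and don't occur free across branches:
  forall u. exists t. (N(u,u) & C(t,t))
The quantifier exists u sits under an odd number of negations, so it flips to forall u.

universal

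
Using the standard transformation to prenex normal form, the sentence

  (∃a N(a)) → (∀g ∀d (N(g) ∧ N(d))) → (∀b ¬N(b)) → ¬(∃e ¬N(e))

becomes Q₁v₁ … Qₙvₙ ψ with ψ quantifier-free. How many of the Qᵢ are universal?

Eliminate → and ↔ using ¬ and ∨.
  ¬(∃a N(a)) ∨ ¬(∀g ∀d (N(g) ∧ N(d))) ∨ ¬(∀b ¬N(b)) ∨ ¬(∃e ¬N(e))
Push ¬ through the quantifiers and connectives to reach negation normal form:
  (∀a ¬N(a)) ∨ (∃g ∃d (¬N(g) ∨ ¬N(d))) ∨ (∃b N(b)) ∨ (∀e N(e))
All bound variables are already distinct, so no renaming is needed.
Pull the quantifiers to the front (each side's bound variable is not free in the other side):
  ∀a ∃g ∃d ∃b ∀e (¬N(a) ∨ ¬N(g) ∨ ¬N(d) ∨ N(b) ∨ N(e))
The prefix is ∀a ∃g ∃d ∃b ∀e: 2 universal, 3 existential.

2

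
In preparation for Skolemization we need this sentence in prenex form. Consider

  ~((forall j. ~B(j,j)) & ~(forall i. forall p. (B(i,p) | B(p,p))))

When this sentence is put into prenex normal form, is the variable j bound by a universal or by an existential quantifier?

existential

Move each ¬ inward, flipping quantifiers it crosses:
  (exists j. B(j,j)) | (forall i. forall p. (B(i,p) | B(p,p)))
All bound variables are already distinct, so no renaming is needed.
Finally move all quantifiers to the prefix:
  exists j. forall i. forall p. (B(j,j) | B(i,p) | B(p,p))
The quantifier forall j sits under an odd number of negations, so it flips to exists j.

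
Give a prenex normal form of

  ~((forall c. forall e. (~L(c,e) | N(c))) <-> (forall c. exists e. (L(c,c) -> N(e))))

First replace A → B with ¬A ∨ B; A ↔ B as (¬A ∨ B) ∧ (¬B ∨ A).
  ~((~(forall c. forall e. (~L(c,e) | N(c))) | (forall c. exists e. (~L(c,c) | N(e)))) & (~(forall c. exists e. (~L(c,c) | N(e))) | (forall c. forall e. (~L(c,e) | N(c)))))
Push ¬ through the quantifiers and connectives to reach negation normal form:
  (forall c. forall e. (~L(c,e) | N(c))) & (exists c. forall e. (L(c,c) & ~N(e))) | (forall c. exists e. (~L(c,c) | N(e))) & (exists c. exists e. (L(c,e) & ~N(c)))
Standardize variables apart so no two quantifiers bind the same name: c↦u, e↦x, c↦a, e↦q, c↦y1, e↦x1.
  (forall c. forall e. (~L(c,e) | N(c))) & (exists u. forall x. (L(u,u) & ~N(x))) | (forall a. exists q. (~L(a,a) | N(q))) & (exists y1. exists x1. (L(y1,x1) & ~N(y1)))
Extract every quantifier outward, since the variables are now distinct and don't occur free across branches:
  forall c. forall e. exists u. forall x. forall a. exists q. exists y1. exists x1. ((~L(c,e) | N(c)) & L(u,u) & ~N(x) | (~L(a,a) | N(q)) & L(y1,x1) & ~N(y1))

forall c. forall e. exists u. forall x. forall a. exists q. exists y1. exists x1. ((~L(c,e) | N(c)) & L(u,u) & ~N(x) | (~L(a,a) | N(q)) & L(y1,x1) & ~N(y1))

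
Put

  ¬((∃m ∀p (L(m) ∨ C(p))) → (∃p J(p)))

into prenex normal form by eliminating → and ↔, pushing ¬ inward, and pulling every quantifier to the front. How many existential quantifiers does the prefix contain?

Eliminate → and ↔ using ¬ and ∨.
  ¬(¬(∃m ∀p (L(m) ∨ C(p))) ∨ (∃p J(p)))
Push ¬ through the quantifiers and connectives to reach negation normal form:
  (∃m ∀p (L(m) ∨ C(p))) ∧ (∀p ¬J(p))
Rename bound variables to avoid capture: p↦r.
  (∃m ∀p (L(m) ∨ C(p))) ∧ (∀r ¬J(r))
Extract every quantifier outward, since the variables are now distinct and don't occur free across branches:
  ∃m ∀p ∀r ((L(m) ∨ C(p)) ∧ ¬J(r))
The prefix is ∃m ∀p ∀r: 2 universal, 1 existential.

1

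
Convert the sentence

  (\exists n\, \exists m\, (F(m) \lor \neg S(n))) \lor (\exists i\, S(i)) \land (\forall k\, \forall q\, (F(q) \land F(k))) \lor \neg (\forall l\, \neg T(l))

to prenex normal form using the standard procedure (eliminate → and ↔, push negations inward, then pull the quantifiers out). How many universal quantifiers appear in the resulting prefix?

2

Move each ¬ inward, flipping quantifiers it crosses:
  (\exists n\, \exists m\, (F(m) \lor \neg S(n))) \lor (\exists i\, S(i)) \land (\forall k\, \forall q\, (F(q) \land F(k))) \lor (\exists l\, T(l))
Pull the quantifiers to the front (each side's bound variable is not free in the other side):
  \exists n\, \exists m\, \exists i\, \forall k\, \forall q\, \exists l\, (F(m) \lor \neg S(n) \lor S(i) \land F(q) \land F(k) \lor T(l))
The prefix is \exists n \exists m \exists i \forall k \forall q \exists l: 2 universal, 4 existential.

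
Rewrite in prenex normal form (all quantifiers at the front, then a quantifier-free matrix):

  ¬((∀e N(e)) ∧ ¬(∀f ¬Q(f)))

Push ¬ through the quantifiers and connectives to reach negation normal form:
  (∃e ¬N(e)) ∨ (∀f ¬Q(f))
All bound variables are already distinct, so no renaming is needed.
Pull the quantifiers to the front (each side's bound variable is not free in the other side):
  ∃e ∀f (¬N(e) ∨ ¬Q(f))

∃e ∀f (¬N(e) ∨ ¬Q(f))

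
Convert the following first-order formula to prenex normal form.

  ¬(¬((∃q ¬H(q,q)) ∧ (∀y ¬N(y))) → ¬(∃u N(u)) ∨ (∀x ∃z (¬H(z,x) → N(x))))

∀q ∃y ∃u ∃x ∀z ((H(q,q) ∨ N(y)) ∧ N(u) ∧ ¬H(z,x) ∧ ¬N(x))

Eliminate → and ↔ using ¬ and ∨.
  ¬(¬¬((∃q ¬H(q,q)) ∧ (∀y ¬N(y))) ∨ ¬(∃u N(u)) ∨ (∀x ∃z (¬¬H(z,x) ∨ N(x))))
Move each ¬ inward, flipping quantifiers it crosses:
  ((∀q H(q,q)) ∨ (∃y N(y))) ∧ (∃u N(u)) ∧ (∃x ∀z (¬H(z,x) ∧ ¬N(x)))
All bound variables are already distinct, so no renaming is needed.
Finally move all quantifiers to the prefix:
  ∀q ∃y ∃u ∃x ∀z ((H(q,q) ∨ N(y)) ∧ N(u) ∧ ¬H(z,x) ∧ ¬N(x))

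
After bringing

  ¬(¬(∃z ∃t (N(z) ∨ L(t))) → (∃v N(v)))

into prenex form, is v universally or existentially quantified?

universal

Rewrite implications/biconditionals: A → B as ¬A ∨ B.
  ¬(¬¬(∃z ∃t (N(z) ∨ L(t))) ∨ (∃v N(v)))
Push ¬ through the quantifiers and connectives to reach negation normal form:
  (∀z ∀t (¬N(z) ∧ ¬L(t))) ∧ (∀v ¬N(v))
All bound variables are already distinct, so no renaming is needed.
Pull the quantifiers to the front (each side's bound variable is not free in the other side):
  ∀z ∀t ∀v (¬N(z) ∧ ¬L(t) ∧ ¬N(v))
The quantifier ∃v sits under an odd number of negations (counting the antecedent side of each →), so it flips to ∀v.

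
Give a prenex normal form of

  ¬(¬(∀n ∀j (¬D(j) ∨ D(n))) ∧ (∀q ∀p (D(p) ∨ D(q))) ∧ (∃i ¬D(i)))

∀n ∀j ∃q ∃p ∀i (¬D(j) ∨ D(n) ∨ ¬D(p) ∧ ¬D(q) ∨ D(i))

Push ¬ through the quantifiers and connectives to reach negation normal form:
  (∀n ∀j (¬D(j) ∨ D(n))) ∨ (∃q ∃p (¬D(p) ∧ ¬D(q))) ∨ (∀i D(i))
All bound variables are already distinct, so no renaming is needed.
Finally move all quantifiers to the prefix:
  ∀n ∀j ∃q ∃p ∀i (¬D(j) ∨ D(n) ∨ ¬D(p) ∧ ¬D(q) ∨ D(i))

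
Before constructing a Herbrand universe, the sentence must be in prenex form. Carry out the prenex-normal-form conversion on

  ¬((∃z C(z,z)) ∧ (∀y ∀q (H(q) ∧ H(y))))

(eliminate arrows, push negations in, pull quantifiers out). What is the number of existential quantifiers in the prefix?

Push ¬ through the quantifiers and connectives to reach negation normal form:
  (∀z ¬C(z,z)) ∨ (∃y ∃q (¬H(q) ∨ ¬H(y)))
Pull the quantifiers to the front (each side's bound variable is not free in the other side):
  ∀z ∃y ∃q (¬C(z,z) ∨ ¬H(q) ∨ ¬H(y))
The prefix is ∀z ∃y ∃q: 1 universal, 2 existential.

2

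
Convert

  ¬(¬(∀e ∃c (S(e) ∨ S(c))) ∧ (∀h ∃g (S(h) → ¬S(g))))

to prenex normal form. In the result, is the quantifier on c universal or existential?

existential

First replace A → B with ¬A ∨ B.
  ¬(¬(∀e ∃c (S(e) ∨ S(c))) ∧ (∀h ∃g (¬S(h) ∨ ¬S(g))))
Move each ¬ inward, flipping quantifiers it crosses:
  (∀e ∃c (S(e) ∨ S(c))) ∨ (∃h ∀g (S(h) ∧ S(g)))
All bound variables are already distinct, so no renaming is needed.
Extract every quantifier outward, since the variables are now distinct and don't occur free across branches:
  ∀e ∃c ∃h ∀g (S(e) ∨ S(c) ∨ S(h) ∧ S(g))
The quantifier ∃c sits under an even number of negations (counting the antecedent side of each →), so it remains existential.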